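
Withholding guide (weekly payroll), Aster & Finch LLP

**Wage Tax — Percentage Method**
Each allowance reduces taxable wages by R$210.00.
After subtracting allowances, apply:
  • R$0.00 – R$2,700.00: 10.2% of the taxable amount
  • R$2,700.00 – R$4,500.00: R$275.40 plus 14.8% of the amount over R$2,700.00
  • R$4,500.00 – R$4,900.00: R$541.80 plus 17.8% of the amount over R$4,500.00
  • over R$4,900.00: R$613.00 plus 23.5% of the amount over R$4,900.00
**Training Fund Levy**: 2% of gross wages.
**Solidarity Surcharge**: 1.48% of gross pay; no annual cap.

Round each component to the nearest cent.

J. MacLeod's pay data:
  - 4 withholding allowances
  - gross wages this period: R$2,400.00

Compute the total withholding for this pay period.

Wage Tax: taxable = R$2,400.00 − 4×R$210.00 = R$1,560.00
  10.2% × R$1,560.00 = R$159.12
Training Fund Levy: 2% × R$2,400.00 = R$48.00
Solidarity Surcharge: 1.48% × R$2,400.00 = R$35.52
Total: R$159.12 + R$48.00 + R$35.52 = R$242.64

R$242.64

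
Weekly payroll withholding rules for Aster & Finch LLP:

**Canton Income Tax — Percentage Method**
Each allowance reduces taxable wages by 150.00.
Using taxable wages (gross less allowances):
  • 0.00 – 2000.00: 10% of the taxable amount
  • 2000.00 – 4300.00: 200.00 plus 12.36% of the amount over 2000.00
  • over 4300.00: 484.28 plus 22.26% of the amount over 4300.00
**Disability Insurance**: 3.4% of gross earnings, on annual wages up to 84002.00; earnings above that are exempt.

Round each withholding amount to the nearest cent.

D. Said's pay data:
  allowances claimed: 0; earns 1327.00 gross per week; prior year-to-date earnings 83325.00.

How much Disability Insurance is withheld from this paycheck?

23.02

Disability Insurance: cap 84002.00 − YTD 83325.00 = 677.00 subject; 3.4% × 677.00 = 23.02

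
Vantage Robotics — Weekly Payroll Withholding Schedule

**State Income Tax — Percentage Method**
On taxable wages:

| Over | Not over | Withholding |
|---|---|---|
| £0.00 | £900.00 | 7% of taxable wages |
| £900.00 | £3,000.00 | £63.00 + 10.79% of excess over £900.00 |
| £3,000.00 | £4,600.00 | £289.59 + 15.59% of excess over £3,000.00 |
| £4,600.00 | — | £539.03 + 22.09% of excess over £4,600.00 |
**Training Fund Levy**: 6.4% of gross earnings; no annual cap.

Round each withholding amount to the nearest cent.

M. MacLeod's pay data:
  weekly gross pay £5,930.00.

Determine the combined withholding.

State Income Tax: taxable = £5,930.00
  £539.03 + 22.09% × (£5,930.00 − £4,600.00) = £539.03 + 22.09% × £1,330.00 = £832.83
Training Fund Levy: 6.4% × £5,930.00 = £379.52
Total: £832.83 + £379.52 = £1,212.35

£1,212.35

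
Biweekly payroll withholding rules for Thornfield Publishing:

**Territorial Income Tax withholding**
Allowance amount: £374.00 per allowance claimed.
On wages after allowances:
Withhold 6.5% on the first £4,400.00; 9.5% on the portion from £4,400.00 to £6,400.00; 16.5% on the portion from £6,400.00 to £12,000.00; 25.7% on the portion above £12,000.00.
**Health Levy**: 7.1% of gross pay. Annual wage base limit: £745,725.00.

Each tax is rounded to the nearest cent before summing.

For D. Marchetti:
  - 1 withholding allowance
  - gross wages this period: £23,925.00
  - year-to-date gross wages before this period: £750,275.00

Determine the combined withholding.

£4,368.61

Territorial Income Tax: taxable = £23,925.00 − 1×£374.00 = £23,551.00
  £1,400.00 + 25.7% × (£23,551.00 − £12,000.00) = £1,400.00 + 25.7% × £11,551.00 = £4,368.61
Health Levy: YTD £750,275.00 ≥ cap £745,725.00 → £0.00
Total: £4,368.61 + £0.00 = £4,368.61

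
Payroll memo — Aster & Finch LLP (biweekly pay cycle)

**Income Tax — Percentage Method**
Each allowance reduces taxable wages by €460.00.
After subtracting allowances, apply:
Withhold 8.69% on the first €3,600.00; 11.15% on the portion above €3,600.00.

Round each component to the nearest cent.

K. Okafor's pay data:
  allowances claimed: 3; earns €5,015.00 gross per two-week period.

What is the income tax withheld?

Income Tax: taxable = €5,015.00 − 3×€460.00 = €3,635.00
  €312.84 + 11.15% × (€3,635.00 − €3,600.00) = €312.84 + 11.15% × €35.00 = €316.74

€316.74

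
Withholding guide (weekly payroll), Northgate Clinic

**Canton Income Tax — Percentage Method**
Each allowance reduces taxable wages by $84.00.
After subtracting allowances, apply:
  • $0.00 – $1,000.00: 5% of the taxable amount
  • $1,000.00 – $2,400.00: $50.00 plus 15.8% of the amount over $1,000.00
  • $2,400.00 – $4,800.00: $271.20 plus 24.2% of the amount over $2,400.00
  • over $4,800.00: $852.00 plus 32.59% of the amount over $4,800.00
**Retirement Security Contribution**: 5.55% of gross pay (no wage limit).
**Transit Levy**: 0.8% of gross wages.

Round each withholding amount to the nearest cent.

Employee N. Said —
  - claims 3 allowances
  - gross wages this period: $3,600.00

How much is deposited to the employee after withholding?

$2,870.78

Canton Income Tax: taxable = $3,600.00 − 3×$84.00 = $3,348.00
  $271.20 + 24.2% × ($3,348.00 − $2,400.00) = $271.20 + 24.2% × $948.00 = $500.62
Retirement Security Contribution: 5.55% × $3,600.00 = $199.80
Transit Levy: 0.8% × $3,600.00 = $28.80
Total withheld: $500.62 + $199.80 + $28.80 = $729.22
Net pay: $3,600.00 − $729.22 = $2,870.78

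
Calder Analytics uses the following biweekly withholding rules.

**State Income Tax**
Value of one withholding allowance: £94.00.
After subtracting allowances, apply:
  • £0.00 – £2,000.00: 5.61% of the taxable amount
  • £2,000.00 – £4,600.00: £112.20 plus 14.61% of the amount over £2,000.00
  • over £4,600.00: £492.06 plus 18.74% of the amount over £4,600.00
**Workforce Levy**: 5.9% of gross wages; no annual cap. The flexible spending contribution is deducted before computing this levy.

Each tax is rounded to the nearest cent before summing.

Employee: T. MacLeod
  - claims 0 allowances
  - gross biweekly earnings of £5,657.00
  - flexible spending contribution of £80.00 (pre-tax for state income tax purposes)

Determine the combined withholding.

£1,004.19

State Income Tax: taxable = £5,657.00 − £80.00 = £5,577.00
  £492.06 + 18.74% × (£5,577.00 − £4,600.00) = £492.06 + 18.74% × £977.00 = £675.15
Workforce Levy: 5.9% × £5,577.00 = £329.04
Total: £675.15 + £329.04 = £1,004.19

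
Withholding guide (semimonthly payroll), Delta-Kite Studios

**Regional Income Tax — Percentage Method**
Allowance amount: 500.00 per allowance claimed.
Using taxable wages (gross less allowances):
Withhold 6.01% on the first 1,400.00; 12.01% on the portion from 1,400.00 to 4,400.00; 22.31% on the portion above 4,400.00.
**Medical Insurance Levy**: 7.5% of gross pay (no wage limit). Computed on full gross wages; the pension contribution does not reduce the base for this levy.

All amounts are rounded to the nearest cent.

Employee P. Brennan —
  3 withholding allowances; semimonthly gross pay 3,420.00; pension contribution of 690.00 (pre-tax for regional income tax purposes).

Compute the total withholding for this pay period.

Regional Income Tax: taxable = 3,420.00 − 690.00 − 3×500.00 = 1,230.00
  6.01% × 1,230.00 = 73.92
Medical Insurance Levy: 7.5% × 3,420.00 = 256.50
Total: 73.92 + 256.50 = 330.42

330.42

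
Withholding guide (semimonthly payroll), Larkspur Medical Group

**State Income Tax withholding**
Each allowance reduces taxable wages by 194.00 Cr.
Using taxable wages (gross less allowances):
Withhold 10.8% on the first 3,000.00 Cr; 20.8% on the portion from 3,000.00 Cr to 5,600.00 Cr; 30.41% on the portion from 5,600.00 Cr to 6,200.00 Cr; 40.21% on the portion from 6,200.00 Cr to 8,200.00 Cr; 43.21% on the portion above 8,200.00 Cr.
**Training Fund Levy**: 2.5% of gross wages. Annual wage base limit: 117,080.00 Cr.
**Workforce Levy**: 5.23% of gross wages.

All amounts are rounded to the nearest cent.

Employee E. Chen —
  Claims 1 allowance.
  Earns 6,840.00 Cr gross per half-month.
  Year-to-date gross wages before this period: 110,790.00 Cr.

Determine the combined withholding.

State Income Tax: taxable = 6,840.00 Cr − 1×194.00 Cr = 6,646.00 Cr
  1,047.26 Cr + 40.21% × (6,646.00 Cr − 6,200.00 Cr) = 1,047.26 Cr + 40.21% × 446.00 Cr = 1,226.60 Cr
Training Fund Levy: cap 117,080.00 Cr − YTD 110,790.00 Cr = 6,290.00 Cr subject; 2.5% × 6,290.00 Cr = 157.25 Cr
Workforce Levy: 5.23% × 6,840.00 Cr = 357.73 Cr
Total: 1,226.60 Cr + 157.25 Cr + 357.73 Cr = 1,741.58 Cr

1,741.58 Cr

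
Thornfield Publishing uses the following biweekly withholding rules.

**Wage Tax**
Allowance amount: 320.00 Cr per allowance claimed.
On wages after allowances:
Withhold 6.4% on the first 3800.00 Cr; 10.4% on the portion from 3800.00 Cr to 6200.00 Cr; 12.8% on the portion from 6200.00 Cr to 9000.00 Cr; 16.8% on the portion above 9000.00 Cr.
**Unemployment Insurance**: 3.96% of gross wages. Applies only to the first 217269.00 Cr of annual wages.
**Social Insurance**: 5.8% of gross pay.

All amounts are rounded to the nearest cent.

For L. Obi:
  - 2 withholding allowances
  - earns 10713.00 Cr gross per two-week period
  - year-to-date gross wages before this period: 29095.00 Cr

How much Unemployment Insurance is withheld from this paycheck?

424.23 Cr

Unemployment Insurance: 3.96% × 10713.00 Cr = 424.23 Cr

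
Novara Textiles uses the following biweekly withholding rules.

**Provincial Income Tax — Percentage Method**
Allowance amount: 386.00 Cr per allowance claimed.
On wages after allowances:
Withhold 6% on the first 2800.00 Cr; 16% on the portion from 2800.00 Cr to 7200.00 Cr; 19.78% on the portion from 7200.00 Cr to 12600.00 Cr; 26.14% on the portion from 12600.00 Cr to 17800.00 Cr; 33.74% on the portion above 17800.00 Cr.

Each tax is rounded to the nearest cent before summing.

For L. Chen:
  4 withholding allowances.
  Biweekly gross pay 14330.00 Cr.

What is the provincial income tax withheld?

1988.74 Cr

Provincial Income Tax: taxable = 14330.00 Cr − 4×386.00 Cr = 12786.00 Cr
  1940.12 Cr + 26.14% × (12786.00 Cr − 12600.00 Cr) = 1940.12 Cr + 26.14% × 186.00 Cr = 1988.74 Cr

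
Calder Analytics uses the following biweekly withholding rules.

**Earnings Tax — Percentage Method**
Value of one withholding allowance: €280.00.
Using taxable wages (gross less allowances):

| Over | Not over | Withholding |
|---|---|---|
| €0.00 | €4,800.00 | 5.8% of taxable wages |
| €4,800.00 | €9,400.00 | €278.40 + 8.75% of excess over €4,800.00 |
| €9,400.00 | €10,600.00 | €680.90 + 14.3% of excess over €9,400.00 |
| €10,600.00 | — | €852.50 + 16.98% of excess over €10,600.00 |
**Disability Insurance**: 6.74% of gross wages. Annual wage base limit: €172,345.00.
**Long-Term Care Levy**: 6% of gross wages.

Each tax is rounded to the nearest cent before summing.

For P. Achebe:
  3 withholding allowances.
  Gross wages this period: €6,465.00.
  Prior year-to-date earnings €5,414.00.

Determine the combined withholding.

Earnings Tax: taxable = €6,465.00 − 3×€280.00 = €5,625.00
  €278.40 + 8.75% × (€5,625.00 − €4,800.00) = €278.40 + 8.75% × €825.00 = €350.59
Disability Insurance: 6.74% × €6,465.00 = €435.74
Long-Term Care Levy: 6% × €6,465.00 = €387.90
Total: €350.59 + €435.74 + €387.90 = €1,174.23

€1,174.23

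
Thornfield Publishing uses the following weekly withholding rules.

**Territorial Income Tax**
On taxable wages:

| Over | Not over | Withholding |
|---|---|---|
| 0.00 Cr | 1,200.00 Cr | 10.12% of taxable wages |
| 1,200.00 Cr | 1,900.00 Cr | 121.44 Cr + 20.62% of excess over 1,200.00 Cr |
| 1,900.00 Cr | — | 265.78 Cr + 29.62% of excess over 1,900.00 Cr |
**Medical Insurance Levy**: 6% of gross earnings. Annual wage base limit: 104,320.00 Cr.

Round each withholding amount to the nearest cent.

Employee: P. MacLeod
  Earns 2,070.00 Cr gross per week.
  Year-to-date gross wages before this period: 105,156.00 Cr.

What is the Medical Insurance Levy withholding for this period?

Medical Insurance Levy: YTD 105,156.00 Cr ≥ cap 104,320.00 Cr → 0.00 Cr

0.00 Cr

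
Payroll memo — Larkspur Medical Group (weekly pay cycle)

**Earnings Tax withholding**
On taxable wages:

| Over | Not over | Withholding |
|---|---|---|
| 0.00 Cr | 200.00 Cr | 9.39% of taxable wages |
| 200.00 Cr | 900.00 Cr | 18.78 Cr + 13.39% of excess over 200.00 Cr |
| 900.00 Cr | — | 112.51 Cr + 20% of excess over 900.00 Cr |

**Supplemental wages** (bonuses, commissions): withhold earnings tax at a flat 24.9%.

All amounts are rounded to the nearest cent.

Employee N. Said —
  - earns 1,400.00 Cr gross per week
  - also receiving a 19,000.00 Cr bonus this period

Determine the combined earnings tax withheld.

Earnings Tax: taxable = 1,400.00 Cr
  112.51 Cr + 20% × (1,400.00 Cr − 900.00 Cr) = 112.51 Cr + 20% × 500.00 Cr = 212.51 Cr
Supplemental (24.9% flat on bonus): 24.9% × 19,000.00 Cr = 4,731.00 Cr
Total earnings tax: 212.51 Cr + 4,731.00 Cr = 4,943.51 Cr

4,943.51 Cr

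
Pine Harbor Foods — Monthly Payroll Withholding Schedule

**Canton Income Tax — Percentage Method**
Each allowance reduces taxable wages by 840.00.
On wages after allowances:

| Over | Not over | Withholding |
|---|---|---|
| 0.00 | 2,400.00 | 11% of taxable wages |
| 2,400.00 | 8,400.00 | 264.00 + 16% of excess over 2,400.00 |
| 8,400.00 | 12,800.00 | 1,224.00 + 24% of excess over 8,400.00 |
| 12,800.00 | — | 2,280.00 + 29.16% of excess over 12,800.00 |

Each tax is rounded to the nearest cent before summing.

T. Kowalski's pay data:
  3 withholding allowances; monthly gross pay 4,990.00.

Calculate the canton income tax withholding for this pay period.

275.20

Canton Income Tax: taxable = 4,990.00 − 3×840.00 = 2,470.00
  264.00 + 16% × (2,470.00 − 2,400.00) = 264.00 + 16% × 70.00 = 275.20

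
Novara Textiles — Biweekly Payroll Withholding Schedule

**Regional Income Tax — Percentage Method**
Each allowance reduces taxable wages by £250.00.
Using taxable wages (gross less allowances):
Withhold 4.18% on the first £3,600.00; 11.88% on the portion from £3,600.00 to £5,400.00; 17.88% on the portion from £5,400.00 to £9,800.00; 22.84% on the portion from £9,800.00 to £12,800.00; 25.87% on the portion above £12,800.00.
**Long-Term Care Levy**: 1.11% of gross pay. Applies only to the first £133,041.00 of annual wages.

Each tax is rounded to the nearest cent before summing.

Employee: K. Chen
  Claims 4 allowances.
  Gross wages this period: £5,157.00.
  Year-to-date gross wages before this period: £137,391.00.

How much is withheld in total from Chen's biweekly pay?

Regional Income Tax: taxable = £5,157.00 − 4×£250.00 = £4,157.00
  £150.48 + 11.88% × (£4,157.00 − £3,600.00) = £150.48 + 11.88% × £557.00 = £216.65
Long-Term Care Levy: YTD £137,391.00 ≥ cap £133,041.00 → £0.00
Total: £216.65 + £0.00 = £216.65

£216.65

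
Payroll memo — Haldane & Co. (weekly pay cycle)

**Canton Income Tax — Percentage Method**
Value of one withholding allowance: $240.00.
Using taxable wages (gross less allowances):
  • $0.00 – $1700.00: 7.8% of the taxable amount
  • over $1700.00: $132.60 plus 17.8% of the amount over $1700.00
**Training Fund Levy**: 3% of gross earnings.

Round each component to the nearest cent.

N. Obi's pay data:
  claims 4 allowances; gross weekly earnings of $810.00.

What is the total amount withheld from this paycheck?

$24.30

Canton Income Tax: taxable = $810.00 − 4×$240.00 = $-150.00
  Taxable ≤ 0 → $0.00
Training Fund Levy: 3% × $810.00 = $24.30
Total: $0.00 + $24.30 = $24.30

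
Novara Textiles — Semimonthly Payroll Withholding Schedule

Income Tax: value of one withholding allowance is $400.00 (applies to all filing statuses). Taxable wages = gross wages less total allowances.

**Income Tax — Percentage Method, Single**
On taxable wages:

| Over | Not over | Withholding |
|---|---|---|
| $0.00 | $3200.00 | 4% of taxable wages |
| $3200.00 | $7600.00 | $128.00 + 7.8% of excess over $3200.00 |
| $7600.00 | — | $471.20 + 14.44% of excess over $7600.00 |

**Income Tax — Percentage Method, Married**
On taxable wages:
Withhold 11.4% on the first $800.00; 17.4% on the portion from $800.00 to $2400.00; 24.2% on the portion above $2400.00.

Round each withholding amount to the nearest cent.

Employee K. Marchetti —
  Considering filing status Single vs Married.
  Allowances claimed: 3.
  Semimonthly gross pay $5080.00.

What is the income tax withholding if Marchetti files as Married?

Income Tax (Married): taxable = $5080.00 − 3×$400.00 = $3880.00
  $369.60 + 24.2% × ($3880.00 − $2400.00) = $369.60 + 24.2% × $1480.00 = $727.76

$727.76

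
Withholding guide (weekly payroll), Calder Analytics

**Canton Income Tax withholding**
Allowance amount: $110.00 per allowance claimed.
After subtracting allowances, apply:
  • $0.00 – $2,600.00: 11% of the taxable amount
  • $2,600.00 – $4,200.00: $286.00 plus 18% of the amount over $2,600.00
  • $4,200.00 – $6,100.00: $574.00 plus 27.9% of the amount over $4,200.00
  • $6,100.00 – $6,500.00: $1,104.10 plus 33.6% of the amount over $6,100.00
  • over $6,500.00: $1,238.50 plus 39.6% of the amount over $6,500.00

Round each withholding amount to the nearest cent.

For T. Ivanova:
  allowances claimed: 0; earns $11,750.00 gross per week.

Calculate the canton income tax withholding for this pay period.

$3,317.50

Canton Income Tax: taxable = $11,750.00
  $1,238.50 + 39.6% × ($11,750.00 − $6,500.00) = $1,238.50 + 39.6% × $5,250.00 = $3,317.50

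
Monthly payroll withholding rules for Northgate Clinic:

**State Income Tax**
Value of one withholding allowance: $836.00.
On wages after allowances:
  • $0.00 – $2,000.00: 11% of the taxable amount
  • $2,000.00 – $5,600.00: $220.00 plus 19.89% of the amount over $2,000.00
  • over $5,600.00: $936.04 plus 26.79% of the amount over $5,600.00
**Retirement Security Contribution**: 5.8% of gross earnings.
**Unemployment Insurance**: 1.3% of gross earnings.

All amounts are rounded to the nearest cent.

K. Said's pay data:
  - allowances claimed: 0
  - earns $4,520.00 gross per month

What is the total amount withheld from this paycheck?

State Income Tax: taxable = $4,520.00
  $220.00 + 19.89% × ($4,520.00 − $2,000.00) = $220.00 + 19.89% × $2,520.00 = $721.23
Retirement Security Contribution: 5.8% × $4,520.00 = $262.16
Unemployment Insurance: 1.3% × $4,520.00 = $58.76
Total: $721.23 + $262.16 + $58.76 = $1,042.15

$1,042.15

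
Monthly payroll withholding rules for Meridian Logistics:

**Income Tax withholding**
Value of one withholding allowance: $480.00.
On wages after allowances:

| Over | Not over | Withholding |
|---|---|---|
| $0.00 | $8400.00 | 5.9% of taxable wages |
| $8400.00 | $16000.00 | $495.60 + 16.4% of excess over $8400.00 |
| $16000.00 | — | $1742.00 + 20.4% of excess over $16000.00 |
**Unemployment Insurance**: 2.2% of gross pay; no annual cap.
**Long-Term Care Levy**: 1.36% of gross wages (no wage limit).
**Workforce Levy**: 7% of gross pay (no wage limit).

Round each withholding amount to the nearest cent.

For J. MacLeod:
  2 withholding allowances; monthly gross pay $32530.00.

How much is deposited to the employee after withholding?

Income Tax: taxable = $32530.00 − 2×$480.00 = $31570.00
  $1742.00 + 20.4% × ($31570.00 − $16000.00) = $1742.00 + 20.4% × $15570.00 = $4918.28
Unemployment Insurance: 2.2% × $32530.00 = $715.66
Long-Term Care Levy: 1.36% × $32530.00 = $442.41
Workforce Levy: 7% × $32530.00 = $2277.10
Total withheld: $4918.28 + $715.66 + $442.41 + $2277.10 = $8353.45
Net pay: $32530.00 − $8353.45 = $24176.55

$24176.55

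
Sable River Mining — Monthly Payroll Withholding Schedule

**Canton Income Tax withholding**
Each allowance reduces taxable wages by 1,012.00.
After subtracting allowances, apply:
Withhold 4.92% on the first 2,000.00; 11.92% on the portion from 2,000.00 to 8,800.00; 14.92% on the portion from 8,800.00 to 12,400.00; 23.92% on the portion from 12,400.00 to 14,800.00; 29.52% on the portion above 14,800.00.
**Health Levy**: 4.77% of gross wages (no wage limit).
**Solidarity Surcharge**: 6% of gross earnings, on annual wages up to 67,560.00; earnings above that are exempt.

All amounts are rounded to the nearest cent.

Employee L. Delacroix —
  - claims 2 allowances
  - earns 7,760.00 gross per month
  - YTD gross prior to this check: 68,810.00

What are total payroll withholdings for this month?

Canton Income Tax: taxable = 7,760.00 − 2×1,012.00 = 5,736.00
  98.40 + 11.92% × (5,736.00 − 2,000.00) = 98.40 + 11.92% × 3,736.00 = 543.73
Health Levy: 4.77% × 7,760.00 = 370.15
Solidarity Surcharge: YTD 68,810.00 ≥ cap 67,560.00 → 0.00
Total: 543.73 + 370.15 + 0.00 = 913.88

913.88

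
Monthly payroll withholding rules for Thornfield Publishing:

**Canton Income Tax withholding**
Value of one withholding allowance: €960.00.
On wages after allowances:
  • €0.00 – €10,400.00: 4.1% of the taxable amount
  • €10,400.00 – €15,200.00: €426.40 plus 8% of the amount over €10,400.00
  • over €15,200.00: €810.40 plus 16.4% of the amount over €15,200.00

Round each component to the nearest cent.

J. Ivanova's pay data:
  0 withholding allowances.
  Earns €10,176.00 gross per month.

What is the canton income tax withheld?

Canton Income Tax: taxable = €10,176.00
  4.1% × €10,176.00 = €417.22

€417.22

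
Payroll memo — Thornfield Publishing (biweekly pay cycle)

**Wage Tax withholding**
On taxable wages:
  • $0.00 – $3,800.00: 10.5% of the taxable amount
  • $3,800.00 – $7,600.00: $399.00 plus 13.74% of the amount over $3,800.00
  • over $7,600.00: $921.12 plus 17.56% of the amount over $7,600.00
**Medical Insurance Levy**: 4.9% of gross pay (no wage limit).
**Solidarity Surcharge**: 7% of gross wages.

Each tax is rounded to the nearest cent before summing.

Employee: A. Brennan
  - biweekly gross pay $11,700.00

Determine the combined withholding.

$3,033.38

Wage Tax: taxable = $11,700.00
  $921.12 + 17.56% × ($11,700.00 − $7,600.00) = $921.12 + 17.56% × $4,100.00 = $1,641.08
Medical Insurance Levy: 4.9% × $11,700.00 = $573.30
Solidarity Surcharge: 7% × $11,700.00 = $819.00
Total: $1,641.08 + $573.30 + $819.00 = $3,033.38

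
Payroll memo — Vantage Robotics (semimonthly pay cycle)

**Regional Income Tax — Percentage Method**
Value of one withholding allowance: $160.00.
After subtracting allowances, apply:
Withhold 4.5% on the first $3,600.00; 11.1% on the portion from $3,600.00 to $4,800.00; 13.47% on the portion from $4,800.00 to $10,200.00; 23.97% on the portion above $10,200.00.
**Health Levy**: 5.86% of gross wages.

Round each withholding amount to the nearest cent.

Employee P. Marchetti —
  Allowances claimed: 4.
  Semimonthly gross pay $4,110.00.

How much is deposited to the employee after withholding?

Regional Income Tax: taxable = $4,110.00 − 4×$160.00 = $3,470.00
  4.5% × $3,470.00 = $156.15
Health Levy: 5.86% × $4,110.00 = $240.85
Total withheld: $156.15 + $240.85 = $397.00
Net pay: $4,110.00 − $397.00 = $3,713.00

$3,713.00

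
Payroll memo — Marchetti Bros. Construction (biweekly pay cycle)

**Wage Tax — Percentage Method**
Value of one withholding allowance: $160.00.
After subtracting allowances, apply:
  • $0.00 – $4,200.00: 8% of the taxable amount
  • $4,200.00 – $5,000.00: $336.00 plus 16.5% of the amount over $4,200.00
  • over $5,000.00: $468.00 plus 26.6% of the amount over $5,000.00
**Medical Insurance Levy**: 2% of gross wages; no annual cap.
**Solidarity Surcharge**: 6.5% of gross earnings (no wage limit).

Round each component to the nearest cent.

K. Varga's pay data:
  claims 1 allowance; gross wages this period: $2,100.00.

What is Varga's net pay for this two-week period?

Wage Tax: taxable = $2,100.00 − 1×$160.00 = $1,940.00
  8% × $1,940.00 = $155.20
Medical Insurance Levy: 2% × $2,100.00 = $42.00
Solidarity Surcharge: 6.5% × $2,100.00 = $136.50
Total withheld: $155.20 + $42.00 + $136.50 = $333.70
Net pay: $2,100.00 − $333.70 = $1,766.30

$1,766.30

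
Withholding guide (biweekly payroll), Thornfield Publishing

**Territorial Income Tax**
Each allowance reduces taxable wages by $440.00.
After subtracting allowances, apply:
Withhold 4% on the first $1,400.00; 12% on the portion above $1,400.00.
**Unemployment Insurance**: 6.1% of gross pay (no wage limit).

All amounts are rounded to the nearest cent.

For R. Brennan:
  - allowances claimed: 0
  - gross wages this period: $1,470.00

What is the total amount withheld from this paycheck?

$154.07

Territorial Income Tax: taxable = $1,470.00
  $56.00 + 12% × ($1,470.00 − $1,400.00) = $56.00 + 12% × $70.00 = $64.40
Unemployment Insurance: 6.1% × $1,470.00 = $89.67
Total: $64.40 + $89.67 = $154.07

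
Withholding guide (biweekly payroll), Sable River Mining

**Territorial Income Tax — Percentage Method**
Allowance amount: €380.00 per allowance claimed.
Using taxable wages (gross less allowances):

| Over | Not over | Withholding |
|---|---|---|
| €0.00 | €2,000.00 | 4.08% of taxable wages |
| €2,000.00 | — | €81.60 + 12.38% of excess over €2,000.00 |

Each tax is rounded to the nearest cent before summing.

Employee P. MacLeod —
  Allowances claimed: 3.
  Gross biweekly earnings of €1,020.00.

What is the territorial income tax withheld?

€0.00

Territorial Income Tax: taxable = €1,020.00 − 3×€380.00 = €-120.00
  Taxable ≤ 0 → €0.00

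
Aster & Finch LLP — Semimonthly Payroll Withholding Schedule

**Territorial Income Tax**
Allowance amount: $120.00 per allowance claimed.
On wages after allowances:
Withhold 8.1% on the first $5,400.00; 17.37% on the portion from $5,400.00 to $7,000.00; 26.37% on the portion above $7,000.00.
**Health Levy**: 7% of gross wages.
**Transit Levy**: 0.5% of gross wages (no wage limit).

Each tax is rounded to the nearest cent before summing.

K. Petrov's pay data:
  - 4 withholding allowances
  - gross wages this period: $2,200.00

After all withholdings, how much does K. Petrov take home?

$1,895.68

Territorial Income Tax: taxable = $2,200.00 − 4×$120.00 = $1,720.00
  8.1% × $1,720.00 = $139.32
Health Levy: 7% × $2,200.00 = $154.00
Transit Levy: 0.5% × $2,200.00 = $11.00
Total withheld: $139.32 + $154.00 + $11.00 = $304.32
Net pay: $2,200.00 − $304.32 = $1,895.68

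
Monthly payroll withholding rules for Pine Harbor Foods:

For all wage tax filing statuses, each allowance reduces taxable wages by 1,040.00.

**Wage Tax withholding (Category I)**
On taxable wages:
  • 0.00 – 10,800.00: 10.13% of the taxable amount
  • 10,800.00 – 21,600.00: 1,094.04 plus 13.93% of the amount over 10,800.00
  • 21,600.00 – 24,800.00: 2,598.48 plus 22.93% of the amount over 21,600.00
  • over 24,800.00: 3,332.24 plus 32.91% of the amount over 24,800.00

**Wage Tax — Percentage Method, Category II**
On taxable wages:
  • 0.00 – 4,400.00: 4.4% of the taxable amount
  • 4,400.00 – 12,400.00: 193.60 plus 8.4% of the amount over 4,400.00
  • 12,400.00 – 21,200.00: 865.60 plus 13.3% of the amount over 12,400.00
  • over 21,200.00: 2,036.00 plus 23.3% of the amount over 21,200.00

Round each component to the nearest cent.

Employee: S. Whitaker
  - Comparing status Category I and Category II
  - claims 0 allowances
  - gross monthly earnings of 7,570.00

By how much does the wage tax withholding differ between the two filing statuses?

Wage Tax (Category I): taxable = 7,570.00
  10.13% × 7,570.00 = 766.84
Wage Tax (Category II): taxable = 7,570.00
  193.60 + 8.4% × (7,570.00 − 4,400.00) = 193.60 + 8.4% × 3,170.00 = 459.88
Difference: |766.84 − 459.88| = 306.96 (higher under Category I)

306.96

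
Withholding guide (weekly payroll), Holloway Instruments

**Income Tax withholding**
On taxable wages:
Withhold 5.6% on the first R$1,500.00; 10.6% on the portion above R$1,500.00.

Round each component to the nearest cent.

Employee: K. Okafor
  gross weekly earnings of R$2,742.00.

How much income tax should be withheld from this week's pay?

R$215.65

Income Tax: taxable = R$2,742.00
  R$84.00 + 10.6% × (R$2,742.00 − R$1,500.00) = R$84.00 + 10.6% × R$1,242.00 = R$215.65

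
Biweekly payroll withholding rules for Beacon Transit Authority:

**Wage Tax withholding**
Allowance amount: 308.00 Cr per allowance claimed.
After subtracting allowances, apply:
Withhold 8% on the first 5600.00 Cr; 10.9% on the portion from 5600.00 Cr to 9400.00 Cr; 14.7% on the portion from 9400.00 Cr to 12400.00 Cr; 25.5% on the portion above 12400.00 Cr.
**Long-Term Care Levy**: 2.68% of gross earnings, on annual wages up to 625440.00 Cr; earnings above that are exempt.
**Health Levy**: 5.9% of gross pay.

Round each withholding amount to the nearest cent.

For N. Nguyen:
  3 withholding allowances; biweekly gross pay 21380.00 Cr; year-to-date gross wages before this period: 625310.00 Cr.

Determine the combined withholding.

Wage Tax: taxable = 21380.00 Cr − 3×308.00 Cr = 20456.00 Cr
  1303.20 Cr + 25.5% × (20456.00 Cr − 12400.00 Cr) = 1303.20 Cr + 25.5% × 8056.00 Cr = 3357.48 Cr
Long-Term Care Levy: cap 625440.00 Cr − YTD 625310.00 Cr = 130.00 Cr subject; 2.68% × 130.00 Cr = 3.48 Cr
Health Levy: 5.9% × 21380.00 Cr = 1261.42 Cr
Total: 3357.48 Cr + 3.48 Cr + 1261.42 Cr = 4622.38 Cr

4622.38 Cr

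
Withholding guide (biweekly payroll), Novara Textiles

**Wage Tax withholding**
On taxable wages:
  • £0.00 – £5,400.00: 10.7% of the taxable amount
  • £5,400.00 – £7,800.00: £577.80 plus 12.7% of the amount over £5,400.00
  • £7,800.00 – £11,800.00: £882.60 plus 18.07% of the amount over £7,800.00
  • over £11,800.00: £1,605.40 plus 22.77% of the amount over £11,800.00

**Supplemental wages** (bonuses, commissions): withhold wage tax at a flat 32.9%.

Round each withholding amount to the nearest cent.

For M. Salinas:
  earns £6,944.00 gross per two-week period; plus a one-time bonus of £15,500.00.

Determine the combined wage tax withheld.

Wage Tax: taxable = £6,944.00
  £577.80 + 12.7% × (£6,944.00 − £5,400.00) = £577.80 + 12.7% × £1,544.00 = £773.89
Supplemental (32.9% flat on bonus): 32.9% × £15,500.00 = £5,099.50
Total wage tax: £773.89 + £5,099.50 = £5,873.39

£5,873.39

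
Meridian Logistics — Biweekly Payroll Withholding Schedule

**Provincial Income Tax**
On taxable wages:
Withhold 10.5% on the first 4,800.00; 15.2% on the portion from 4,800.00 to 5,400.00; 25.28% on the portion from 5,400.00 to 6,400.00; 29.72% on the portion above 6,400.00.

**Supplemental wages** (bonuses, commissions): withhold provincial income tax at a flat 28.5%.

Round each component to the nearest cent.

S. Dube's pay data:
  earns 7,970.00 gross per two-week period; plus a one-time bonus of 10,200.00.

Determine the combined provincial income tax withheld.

4,221.60

Provincial Income Tax: taxable = 7,970.00
  848.00 + 29.72% × (7,970.00 − 6,400.00) = 848.00 + 29.72% × 1,570.00 = 1,314.60
Supplemental (28.5% flat on bonus): 28.5% × 10,200.00 = 2,907.00
Total provincial income tax: 1,314.60 + 2,907.00 = 4,221.60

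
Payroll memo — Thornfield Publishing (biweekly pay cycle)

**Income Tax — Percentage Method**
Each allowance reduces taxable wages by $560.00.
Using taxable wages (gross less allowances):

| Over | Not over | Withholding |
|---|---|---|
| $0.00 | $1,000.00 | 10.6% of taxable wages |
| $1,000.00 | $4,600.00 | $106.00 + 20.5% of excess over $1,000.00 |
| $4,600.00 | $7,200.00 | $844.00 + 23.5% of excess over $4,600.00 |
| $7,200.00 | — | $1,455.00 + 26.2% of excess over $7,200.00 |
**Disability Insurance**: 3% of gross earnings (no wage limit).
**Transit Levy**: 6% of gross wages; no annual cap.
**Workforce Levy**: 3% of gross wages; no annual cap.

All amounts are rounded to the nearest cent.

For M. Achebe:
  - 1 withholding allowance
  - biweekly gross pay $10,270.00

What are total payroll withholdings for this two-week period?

Income Tax: taxable = $10,270.00 − 1×$560.00 = $9,710.00
  $1,455.00 + 26.2% × ($9,710.00 − $7,200.00) = $1,455.00 + 26.2% × $2,510.00 = $2,112.62
Disability Insurance: 3% × $10,270.00 = $308.10
Transit Levy: 6% × $10,270.00 = $616.20
Workforce Levy: 3% × $10,270.00 = $308.10
Total: $2,112.62 + $308.10 + $616.20 + $308.10 = $3,345.02

$3,345.02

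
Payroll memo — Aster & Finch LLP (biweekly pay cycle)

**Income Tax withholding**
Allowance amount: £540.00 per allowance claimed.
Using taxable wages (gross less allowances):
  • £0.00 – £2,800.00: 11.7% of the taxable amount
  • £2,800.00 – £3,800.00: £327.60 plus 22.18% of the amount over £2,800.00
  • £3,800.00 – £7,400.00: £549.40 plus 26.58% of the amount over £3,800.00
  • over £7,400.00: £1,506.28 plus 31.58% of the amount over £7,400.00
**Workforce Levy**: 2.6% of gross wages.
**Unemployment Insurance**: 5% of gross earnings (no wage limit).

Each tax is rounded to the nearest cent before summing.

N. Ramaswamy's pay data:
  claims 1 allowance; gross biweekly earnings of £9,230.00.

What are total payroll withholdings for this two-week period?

£2,615.14

Income Tax: taxable = £9,230.00 − 1×£540.00 = £8,690.00
  £1,506.28 + 31.58% × (£8,690.00 − £7,400.00) = £1,506.28 + 31.58% × £1,290.00 = £1,913.66
Workforce Levy: 2.6% × £9,230.00 = £239.98
Unemployment Insurance: 5% × £9,230.00 = £461.50
Total: £1,913.66 + £239.98 + £461.50 = £2,615.14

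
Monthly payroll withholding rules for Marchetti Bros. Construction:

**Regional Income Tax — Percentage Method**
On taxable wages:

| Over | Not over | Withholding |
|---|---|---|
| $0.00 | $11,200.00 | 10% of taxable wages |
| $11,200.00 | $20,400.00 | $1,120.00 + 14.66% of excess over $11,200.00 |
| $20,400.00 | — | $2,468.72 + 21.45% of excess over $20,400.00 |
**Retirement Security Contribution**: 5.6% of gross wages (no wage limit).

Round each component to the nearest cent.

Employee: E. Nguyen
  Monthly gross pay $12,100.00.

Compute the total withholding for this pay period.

$1,929.54

Regional Income Tax: taxable = $12,100.00
  $1,120.00 + 14.66% × ($12,100.00 − $11,200.00) = $1,120.00 + 14.66% × $900.00 = $1,251.94
Retirement Security Contribution: 5.6% × $12,100.00 = $677.60
Total: $1,251.94 + $677.60 = $1,929.54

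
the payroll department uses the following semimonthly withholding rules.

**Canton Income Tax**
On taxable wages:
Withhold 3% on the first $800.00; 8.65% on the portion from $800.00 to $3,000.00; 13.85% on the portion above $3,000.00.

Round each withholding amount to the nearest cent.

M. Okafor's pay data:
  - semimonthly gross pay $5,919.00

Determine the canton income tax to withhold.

$618.58

Canton Income Tax: taxable = $5,919.00
  $214.30 + 13.85% × ($5,919.00 − $3,000.00) = $214.30 + 13.85% × $2,919.00 = $618.58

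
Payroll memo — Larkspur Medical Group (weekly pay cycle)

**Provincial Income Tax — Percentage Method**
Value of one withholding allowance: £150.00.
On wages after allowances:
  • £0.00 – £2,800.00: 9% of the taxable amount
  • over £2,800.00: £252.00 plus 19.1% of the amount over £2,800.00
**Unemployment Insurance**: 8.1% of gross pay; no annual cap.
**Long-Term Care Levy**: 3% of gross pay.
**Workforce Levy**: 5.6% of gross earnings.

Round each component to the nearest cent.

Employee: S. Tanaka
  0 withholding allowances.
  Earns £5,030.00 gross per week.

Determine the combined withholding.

Provincial Income Tax: taxable = £5,030.00
  £252.00 + 19.1% × (£5,030.00 − £2,800.00) = £252.00 + 19.1% × £2,230.00 = £677.93
Unemployment Insurance: 8.1% × £5,030.00 = £407.43
Long-Term Care Levy: 3% × £5,030.00 = £150.90
Workforce Levy: 5.6% × £5,030.00 = £281.68
Total: £677.93 + £407.43 + £150.90 + £281.68 = £1,517.94

£1,517.94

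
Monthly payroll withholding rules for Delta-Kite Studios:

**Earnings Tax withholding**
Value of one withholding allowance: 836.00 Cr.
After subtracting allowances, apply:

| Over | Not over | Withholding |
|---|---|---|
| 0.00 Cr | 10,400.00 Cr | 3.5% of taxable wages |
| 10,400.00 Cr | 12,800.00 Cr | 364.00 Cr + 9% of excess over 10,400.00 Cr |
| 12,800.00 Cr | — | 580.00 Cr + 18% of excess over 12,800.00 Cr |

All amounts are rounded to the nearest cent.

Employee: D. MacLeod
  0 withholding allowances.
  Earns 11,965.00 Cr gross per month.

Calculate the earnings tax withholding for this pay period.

Earnings Tax: taxable = 11,965.00 Cr
  364.00 Cr + 9% × (11,965.00 Cr − 10,400.00 Cr) = 364.00 Cr + 9% × 1,565.00 Cr = 504.85 Cr

504.85 Cr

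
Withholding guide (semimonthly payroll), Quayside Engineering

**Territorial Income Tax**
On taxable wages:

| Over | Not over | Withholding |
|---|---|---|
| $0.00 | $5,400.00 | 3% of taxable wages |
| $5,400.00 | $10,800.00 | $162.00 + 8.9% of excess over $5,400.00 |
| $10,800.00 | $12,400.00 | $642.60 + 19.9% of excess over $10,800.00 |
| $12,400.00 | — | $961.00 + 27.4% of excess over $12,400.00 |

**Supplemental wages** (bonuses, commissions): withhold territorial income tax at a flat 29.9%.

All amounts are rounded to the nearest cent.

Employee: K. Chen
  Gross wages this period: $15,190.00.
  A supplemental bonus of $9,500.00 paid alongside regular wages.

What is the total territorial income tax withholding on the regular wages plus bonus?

$4,565.96

Territorial Income Tax: taxable = $15,190.00
  $961.00 + 27.4% × ($15,190.00 − $12,400.00) = $961.00 + 27.4% × $2,790.00 = $1,725.46
Supplemental (29.9% flat on bonus): 29.9% × $9,500.00 = $2,840.50
Total territorial income tax: $1,725.46 + $2,840.50 = $4,565.96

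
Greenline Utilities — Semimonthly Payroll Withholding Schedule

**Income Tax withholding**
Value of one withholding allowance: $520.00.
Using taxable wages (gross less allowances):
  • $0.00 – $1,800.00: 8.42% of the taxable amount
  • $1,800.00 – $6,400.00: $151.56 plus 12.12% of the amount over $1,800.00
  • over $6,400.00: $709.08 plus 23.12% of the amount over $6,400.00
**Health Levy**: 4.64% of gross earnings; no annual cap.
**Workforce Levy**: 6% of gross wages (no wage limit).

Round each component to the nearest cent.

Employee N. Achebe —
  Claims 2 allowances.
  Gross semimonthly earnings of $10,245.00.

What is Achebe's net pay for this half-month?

Income Tax: taxable = $10,245.00 − 2×$520.00 = $9,205.00
  $709.08 + 23.12% × ($9,205.00 − $6,400.00) = $709.08 + 23.12% × $2,805.00 = $1,357.60
Health Levy: 4.64% × $10,245.00 = $475.37
Workforce Levy: 6% × $10,245.00 = $614.70
Total withheld: $1,357.60 + $475.37 + $614.70 = $2,447.67
Net pay: $10,245.00 − $2,447.67 = $7,797.33

$7,797.33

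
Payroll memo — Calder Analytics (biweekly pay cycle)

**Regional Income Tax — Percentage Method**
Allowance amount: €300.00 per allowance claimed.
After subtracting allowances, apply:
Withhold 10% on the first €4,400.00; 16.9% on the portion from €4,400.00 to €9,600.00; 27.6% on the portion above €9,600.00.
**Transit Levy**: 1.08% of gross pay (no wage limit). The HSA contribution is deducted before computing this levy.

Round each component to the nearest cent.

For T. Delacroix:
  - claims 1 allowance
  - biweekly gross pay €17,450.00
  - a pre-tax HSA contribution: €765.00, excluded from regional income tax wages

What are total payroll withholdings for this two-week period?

Regional Income Tax: taxable = €17,450.00 − €765.00 − 1×€300.00 = €16,385.00
  €1,318.80 + 27.6% × (€16,385.00 − €9,600.00) = €1,318.80 + 27.6% × €6,785.00 = €3,191.46
Transit Levy: 1.08% × €16,685.00 = €180.20
Total: €3,191.46 + €180.20 = €3,371.66

€3,371.66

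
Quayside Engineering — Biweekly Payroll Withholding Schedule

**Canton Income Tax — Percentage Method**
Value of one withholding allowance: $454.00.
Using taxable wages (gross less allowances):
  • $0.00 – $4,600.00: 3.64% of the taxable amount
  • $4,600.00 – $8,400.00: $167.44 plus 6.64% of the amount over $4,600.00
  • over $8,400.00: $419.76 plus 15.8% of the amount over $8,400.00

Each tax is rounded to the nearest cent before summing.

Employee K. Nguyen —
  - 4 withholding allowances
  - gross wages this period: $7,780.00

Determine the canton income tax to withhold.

Canton Income Tax: taxable = $7,780.00 − 4×$454.00 = $5,964.00
  $167.44 + 6.64% × ($5,964.00 − $4,600.00) = $167.44 + 6.64% × $1,364.00 = $258.01

$258.01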